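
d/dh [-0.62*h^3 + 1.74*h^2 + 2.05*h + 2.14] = -1.86*h^2 + 3.48*h + 2.05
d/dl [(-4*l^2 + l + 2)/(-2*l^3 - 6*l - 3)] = ((8*l - 1)*(2*l^3 + 6*l + 3) + 6*(l^2 + 1)*(-4*l^2 + l + 2))/(2*l^3 + 6*l + 3)^2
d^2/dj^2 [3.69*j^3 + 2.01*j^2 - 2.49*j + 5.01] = 22.14*j + 4.02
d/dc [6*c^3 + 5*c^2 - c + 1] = 18*c^2 + 10*c - 1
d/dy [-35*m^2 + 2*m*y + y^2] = 2*m + 2*y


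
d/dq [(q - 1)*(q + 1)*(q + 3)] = 3*q^2 + 6*q - 1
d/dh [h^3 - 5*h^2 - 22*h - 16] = 3*h^2 - 10*h - 22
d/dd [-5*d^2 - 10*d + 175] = -10*d - 10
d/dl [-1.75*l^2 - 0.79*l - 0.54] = -3.5*l - 0.79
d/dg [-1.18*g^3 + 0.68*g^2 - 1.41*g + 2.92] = -3.54*g^2 + 1.36*g - 1.41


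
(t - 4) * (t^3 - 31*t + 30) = t^4 - 4*t^3 - 31*t^2 + 154*t - 120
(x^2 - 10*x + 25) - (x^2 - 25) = 50 - 10*x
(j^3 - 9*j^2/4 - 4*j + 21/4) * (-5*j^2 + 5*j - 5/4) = -5*j^5 + 65*j^4/4 + 15*j^3/2 - 695*j^2/16 + 125*j/4 - 105/16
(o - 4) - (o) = -4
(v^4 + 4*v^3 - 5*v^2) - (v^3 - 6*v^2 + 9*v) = v^4 + 3*v^3 + v^2 - 9*v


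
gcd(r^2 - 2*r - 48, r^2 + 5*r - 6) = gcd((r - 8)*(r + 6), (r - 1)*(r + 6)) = r + 6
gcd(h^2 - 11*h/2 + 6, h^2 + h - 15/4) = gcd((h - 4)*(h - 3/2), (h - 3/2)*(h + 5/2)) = h - 3/2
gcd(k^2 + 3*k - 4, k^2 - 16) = k + 4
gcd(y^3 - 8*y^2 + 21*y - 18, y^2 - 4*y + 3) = y - 3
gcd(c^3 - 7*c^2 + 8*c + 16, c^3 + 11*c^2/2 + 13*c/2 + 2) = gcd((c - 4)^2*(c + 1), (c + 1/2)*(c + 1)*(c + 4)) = c + 1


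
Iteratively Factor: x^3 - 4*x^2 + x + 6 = (x - 3)*(x^2 - x - 2) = (x - 3)*(x + 1)*(x - 2)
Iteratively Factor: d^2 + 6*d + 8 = (d + 4)*(d + 2)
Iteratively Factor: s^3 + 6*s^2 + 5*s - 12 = (s + 4)*(s^2 + 2*s - 3) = (s + 3)*(s + 4)*(s - 1)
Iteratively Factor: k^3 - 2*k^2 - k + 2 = (k - 2)*(k^2 - 1) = (k - 2)*(k - 1)*(k + 1)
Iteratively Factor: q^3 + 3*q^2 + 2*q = (q + 2)*(q^2 + q) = q*(q + 2)*(q + 1)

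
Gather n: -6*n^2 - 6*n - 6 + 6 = -6*n^2 - 6*n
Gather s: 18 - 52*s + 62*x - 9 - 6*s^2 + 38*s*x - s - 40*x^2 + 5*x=-6*s^2 + s*(38*x - 53) - 40*x^2 + 67*x + 9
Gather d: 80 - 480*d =80 - 480*d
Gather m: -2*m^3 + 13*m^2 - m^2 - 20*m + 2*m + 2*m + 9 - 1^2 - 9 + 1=-2*m^3 + 12*m^2 - 16*m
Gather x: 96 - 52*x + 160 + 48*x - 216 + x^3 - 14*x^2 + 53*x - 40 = x^3 - 14*x^2 + 49*x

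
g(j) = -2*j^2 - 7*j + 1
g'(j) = -4*j - 7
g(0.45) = -2.56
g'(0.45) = -8.80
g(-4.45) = -7.46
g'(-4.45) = 10.80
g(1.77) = -17.66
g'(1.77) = -14.08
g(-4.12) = -4.11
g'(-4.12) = 9.48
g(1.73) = -17.10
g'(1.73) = -13.92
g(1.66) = -16.13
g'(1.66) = -13.64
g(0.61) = -4.01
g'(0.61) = -9.44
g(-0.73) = 5.04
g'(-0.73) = -4.08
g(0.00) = 1.00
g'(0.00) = -7.00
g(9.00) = -224.00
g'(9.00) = -43.00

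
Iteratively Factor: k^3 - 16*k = (k - 4)*(k^2 + 4*k) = k*(k - 4)*(k + 4)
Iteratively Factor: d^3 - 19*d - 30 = (d + 3)*(d^2 - 3*d - 10) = (d + 2)*(d + 3)*(d - 5)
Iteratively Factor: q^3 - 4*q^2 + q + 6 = (q + 1)*(q^2 - 5*q + 6) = (q - 2)*(q + 1)*(q - 3)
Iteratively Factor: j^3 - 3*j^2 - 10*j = (j)*(j^2 - 3*j - 10) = j*(j - 5)*(j + 2)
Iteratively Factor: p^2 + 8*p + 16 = (p + 4)*(p + 4)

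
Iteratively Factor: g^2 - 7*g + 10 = (g - 2)*(g - 5)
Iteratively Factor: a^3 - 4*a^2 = (a)*(a^2 - 4*a) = a*(a - 4)*(a)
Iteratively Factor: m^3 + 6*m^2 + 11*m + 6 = (m + 3)*(m^2 + 3*m + 2) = (m + 2)*(m + 3)*(m + 1)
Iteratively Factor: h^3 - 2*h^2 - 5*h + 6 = (h - 3)*(h^2 + h - 2) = (h - 3)*(h - 1)*(h + 2)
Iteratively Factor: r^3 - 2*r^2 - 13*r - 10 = (r - 5)*(r^2 + 3*r + 2) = (r - 5)*(r + 1)*(r + 2)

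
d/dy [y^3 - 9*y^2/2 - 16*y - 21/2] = 3*y^2 - 9*y - 16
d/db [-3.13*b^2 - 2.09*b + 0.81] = -6.26*b - 2.09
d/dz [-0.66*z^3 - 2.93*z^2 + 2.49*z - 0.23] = -1.98*z^2 - 5.86*z + 2.49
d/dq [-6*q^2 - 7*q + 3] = -12*q - 7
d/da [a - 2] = 1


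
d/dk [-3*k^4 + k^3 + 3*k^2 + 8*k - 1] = -12*k^3 + 3*k^2 + 6*k + 8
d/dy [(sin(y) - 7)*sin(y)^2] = (3*sin(y) - 14)*sin(y)*cos(y)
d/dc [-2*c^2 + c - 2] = 1 - 4*c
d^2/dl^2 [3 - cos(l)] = cos(l)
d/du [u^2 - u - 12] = 2*u - 1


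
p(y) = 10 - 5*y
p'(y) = -5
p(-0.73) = 13.65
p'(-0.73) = -5.00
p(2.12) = -0.60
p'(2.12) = -5.00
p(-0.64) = 13.20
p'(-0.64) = -5.00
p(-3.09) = 25.45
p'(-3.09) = -5.00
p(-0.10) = 10.50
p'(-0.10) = -5.00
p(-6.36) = 41.80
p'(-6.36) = -5.00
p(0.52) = 7.40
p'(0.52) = -5.00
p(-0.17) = 10.85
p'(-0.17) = -5.00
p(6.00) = -20.00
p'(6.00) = -5.00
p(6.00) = -20.00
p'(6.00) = -5.00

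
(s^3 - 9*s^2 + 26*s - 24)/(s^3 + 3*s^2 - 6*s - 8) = (s^2 - 7*s + 12)/(s^2 + 5*s + 4)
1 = 1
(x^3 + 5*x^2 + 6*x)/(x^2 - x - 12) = x*(x + 2)/(x - 4)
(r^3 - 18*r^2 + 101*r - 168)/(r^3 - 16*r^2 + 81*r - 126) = (r - 8)/(r - 6)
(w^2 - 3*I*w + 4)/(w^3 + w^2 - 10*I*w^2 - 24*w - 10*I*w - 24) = (w + I)/(w^2 + w*(1 - 6*I) - 6*I)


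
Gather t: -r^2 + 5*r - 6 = -r^2 + 5*r - 6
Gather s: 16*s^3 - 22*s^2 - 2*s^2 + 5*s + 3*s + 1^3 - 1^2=16*s^3 - 24*s^2 + 8*s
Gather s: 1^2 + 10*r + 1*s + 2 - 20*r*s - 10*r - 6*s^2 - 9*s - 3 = -6*s^2 + s*(-20*r - 8)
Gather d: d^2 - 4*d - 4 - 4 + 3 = d^2 - 4*d - 5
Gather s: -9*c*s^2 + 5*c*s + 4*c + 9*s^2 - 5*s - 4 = 4*c + s^2*(9 - 9*c) + s*(5*c - 5) - 4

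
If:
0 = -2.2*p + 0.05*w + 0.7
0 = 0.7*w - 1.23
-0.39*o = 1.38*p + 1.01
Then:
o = -3.86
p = 0.36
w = 1.76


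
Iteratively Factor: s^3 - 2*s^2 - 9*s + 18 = (s - 3)*(s^2 + s - 6) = (s - 3)*(s + 3)*(s - 2)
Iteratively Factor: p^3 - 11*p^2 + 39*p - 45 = (p - 5)*(p^2 - 6*p + 9) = (p - 5)*(p - 3)*(p - 3)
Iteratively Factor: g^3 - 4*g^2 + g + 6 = (g - 2)*(g^2 - 2*g - 3) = (g - 3)*(g - 2)*(g + 1)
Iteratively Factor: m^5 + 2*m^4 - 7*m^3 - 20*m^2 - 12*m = (m - 3)*(m^4 + 5*m^3 + 8*m^2 + 4*m) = (m - 3)*(m + 1)*(m^3 + 4*m^2 + 4*m) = (m - 3)*(m + 1)*(m + 2)*(m^2 + 2*m) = (m - 3)*(m + 1)*(m + 2)^2*(m)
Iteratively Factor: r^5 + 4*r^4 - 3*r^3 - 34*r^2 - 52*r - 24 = (r + 2)*(r^4 + 2*r^3 - 7*r^2 - 20*r - 12) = (r + 2)^2*(r^3 - 7*r - 6) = (r + 1)*(r + 2)^2*(r^2 - r - 6) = (r + 1)*(r + 2)^3*(r - 3)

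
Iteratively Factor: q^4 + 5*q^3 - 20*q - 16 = (q - 2)*(q^3 + 7*q^2 + 14*q + 8) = (q - 2)*(q + 2)*(q^2 + 5*q + 4) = (q - 2)*(q + 2)*(q + 4)*(q + 1)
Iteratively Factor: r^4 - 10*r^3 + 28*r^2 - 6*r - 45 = (r - 5)*(r^3 - 5*r^2 + 3*r + 9) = (r - 5)*(r + 1)*(r^2 - 6*r + 9) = (r - 5)*(r - 3)*(r + 1)*(r - 3)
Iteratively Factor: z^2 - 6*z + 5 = (z - 1)*(z - 5)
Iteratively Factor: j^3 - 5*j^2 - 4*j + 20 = (j + 2)*(j^2 - 7*j + 10) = (j - 2)*(j + 2)*(j - 5)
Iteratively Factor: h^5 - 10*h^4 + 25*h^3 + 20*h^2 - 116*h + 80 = (h - 4)*(h^4 - 6*h^3 + h^2 + 24*h - 20) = (h - 5)*(h - 4)*(h^3 - h^2 - 4*h + 4) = (h - 5)*(h - 4)*(h - 2)*(h^2 + h - 2) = (h - 5)*(h - 4)*(h - 2)*(h - 1)*(h + 2)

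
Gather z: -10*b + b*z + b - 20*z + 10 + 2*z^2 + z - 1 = -9*b + 2*z^2 + z*(b - 19) + 9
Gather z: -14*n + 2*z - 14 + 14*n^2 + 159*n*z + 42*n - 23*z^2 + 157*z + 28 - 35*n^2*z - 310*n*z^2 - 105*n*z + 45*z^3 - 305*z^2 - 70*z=14*n^2 + 28*n + 45*z^3 + z^2*(-310*n - 328) + z*(-35*n^2 + 54*n + 89) + 14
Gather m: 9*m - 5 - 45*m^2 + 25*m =-45*m^2 + 34*m - 5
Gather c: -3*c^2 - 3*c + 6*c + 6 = -3*c^2 + 3*c + 6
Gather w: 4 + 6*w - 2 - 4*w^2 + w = -4*w^2 + 7*w + 2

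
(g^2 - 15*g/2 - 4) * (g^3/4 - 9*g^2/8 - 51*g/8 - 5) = g^5/4 - 3*g^4 + 17*g^3/16 + 757*g^2/16 + 63*g + 20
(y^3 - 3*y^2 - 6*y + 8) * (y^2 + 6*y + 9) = y^5 + 3*y^4 - 15*y^3 - 55*y^2 - 6*y + 72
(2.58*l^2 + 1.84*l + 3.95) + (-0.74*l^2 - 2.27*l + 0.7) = 1.84*l^2 - 0.43*l + 4.65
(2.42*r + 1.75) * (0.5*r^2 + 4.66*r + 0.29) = 1.21*r^3 + 12.1522*r^2 + 8.8568*r + 0.5075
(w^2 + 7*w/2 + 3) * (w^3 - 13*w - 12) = w^5 + 7*w^4/2 - 10*w^3 - 115*w^2/2 - 81*w - 36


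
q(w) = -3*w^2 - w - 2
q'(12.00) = -73.00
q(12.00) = -446.00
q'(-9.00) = 53.00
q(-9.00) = -236.00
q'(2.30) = -14.80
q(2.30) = -20.17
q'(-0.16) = -0.04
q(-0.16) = -1.92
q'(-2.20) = 12.20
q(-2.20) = -14.32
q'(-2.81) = 15.86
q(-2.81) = -22.88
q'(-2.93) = 16.58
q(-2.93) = -24.82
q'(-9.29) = 54.74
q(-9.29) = -251.62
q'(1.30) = -8.80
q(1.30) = -8.37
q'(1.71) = -11.26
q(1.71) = -12.48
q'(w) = -6*w - 1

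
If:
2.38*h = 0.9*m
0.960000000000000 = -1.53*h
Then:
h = -0.63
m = -1.66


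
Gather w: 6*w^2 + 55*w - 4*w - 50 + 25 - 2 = 6*w^2 + 51*w - 27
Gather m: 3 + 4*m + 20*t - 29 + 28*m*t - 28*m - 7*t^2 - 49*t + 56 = m*(28*t - 24) - 7*t^2 - 29*t + 30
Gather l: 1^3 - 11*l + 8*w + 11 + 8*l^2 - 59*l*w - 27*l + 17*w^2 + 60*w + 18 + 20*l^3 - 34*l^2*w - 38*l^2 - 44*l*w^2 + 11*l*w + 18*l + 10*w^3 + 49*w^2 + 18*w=20*l^3 + l^2*(-34*w - 30) + l*(-44*w^2 - 48*w - 20) + 10*w^3 + 66*w^2 + 86*w + 30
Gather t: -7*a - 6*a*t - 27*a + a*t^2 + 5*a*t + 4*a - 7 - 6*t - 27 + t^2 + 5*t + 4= -30*a + t^2*(a + 1) + t*(-a - 1) - 30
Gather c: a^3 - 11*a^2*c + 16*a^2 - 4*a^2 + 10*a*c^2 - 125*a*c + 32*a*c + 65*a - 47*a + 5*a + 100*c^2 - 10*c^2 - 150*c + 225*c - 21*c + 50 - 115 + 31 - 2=a^3 + 12*a^2 + 23*a + c^2*(10*a + 90) + c*(-11*a^2 - 93*a + 54) - 36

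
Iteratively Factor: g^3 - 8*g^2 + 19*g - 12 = (g - 4)*(g^2 - 4*g + 3) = (g - 4)*(g - 3)*(g - 1)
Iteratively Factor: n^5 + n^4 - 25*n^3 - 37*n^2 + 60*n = (n - 1)*(n^4 + 2*n^3 - 23*n^2 - 60*n) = (n - 1)*(n + 3)*(n^3 - n^2 - 20*n) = n*(n - 1)*(n + 3)*(n^2 - n - 20) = n*(n - 1)*(n + 3)*(n + 4)*(n - 5)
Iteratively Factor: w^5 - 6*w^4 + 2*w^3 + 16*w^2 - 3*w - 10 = (w - 1)*(w^4 - 5*w^3 - 3*w^2 + 13*w + 10) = (w - 1)*(w + 1)*(w^3 - 6*w^2 + 3*w + 10) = (w - 5)*(w - 1)*(w + 1)*(w^2 - w - 2) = (w - 5)*(w - 1)*(w + 1)^2*(w - 2)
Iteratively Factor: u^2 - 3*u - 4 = (u + 1)*(u - 4)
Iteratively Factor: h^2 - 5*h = (h)*(h - 5)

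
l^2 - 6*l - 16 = (l - 8)*(l + 2)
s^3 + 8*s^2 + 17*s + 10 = (s + 1)*(s + 2)*(s + 5)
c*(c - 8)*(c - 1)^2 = c^4 - 10*c^3 + 17*c^2 - 8*c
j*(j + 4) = j^2 + 4*j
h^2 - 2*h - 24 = (h - 6)*(h + 4)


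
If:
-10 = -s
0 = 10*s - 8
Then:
No Solution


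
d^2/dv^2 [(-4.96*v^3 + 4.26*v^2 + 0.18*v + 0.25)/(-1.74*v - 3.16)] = (30.033792*v^3 + 163.632384*v^2 + 297.171456*v - 84.611688)/(5.268024*v^3 + 28.701648*v^2 + 52.124832*v + 31.554496)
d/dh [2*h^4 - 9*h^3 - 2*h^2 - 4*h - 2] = 8*h^3 - 27*h^2 - 4*h - 4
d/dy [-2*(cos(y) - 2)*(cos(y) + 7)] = 2*(2*cos(y) + 5)*sin(y)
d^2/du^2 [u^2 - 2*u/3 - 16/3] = 2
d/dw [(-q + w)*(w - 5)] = -q + 2*w - 5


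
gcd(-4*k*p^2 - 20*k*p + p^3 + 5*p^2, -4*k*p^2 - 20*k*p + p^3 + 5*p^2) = -4*k*p^2 - 20*k*p + p^3 + 5*p^2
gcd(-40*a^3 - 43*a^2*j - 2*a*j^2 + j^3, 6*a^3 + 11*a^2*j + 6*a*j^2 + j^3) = a + j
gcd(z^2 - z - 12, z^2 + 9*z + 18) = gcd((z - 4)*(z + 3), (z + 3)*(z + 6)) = z + 3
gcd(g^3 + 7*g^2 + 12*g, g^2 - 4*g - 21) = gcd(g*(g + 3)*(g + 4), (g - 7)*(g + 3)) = g + 3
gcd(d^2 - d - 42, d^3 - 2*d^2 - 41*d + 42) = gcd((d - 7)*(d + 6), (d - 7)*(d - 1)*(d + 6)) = d^2 - d - 42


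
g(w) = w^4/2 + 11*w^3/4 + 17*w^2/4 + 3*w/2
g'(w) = 2*w^3 + 33*w^2/4 + 17*w/2 + 3/2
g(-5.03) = 70.08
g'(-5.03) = -87.05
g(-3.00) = 0.00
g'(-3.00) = -3.75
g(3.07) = 168.64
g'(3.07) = 163.22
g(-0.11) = -0.12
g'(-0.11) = 0.66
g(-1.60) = 0.49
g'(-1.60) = 0.83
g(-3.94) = 12.36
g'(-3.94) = -26.25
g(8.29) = 4232.75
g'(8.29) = 1778.38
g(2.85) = 135.44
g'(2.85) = 139.03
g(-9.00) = 1606.50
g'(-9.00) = -864.75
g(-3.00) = 0.00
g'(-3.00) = -3.75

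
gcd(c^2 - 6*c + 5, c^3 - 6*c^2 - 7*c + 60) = c - 5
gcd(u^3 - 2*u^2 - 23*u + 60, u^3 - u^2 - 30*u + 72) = u^2 - 7*u + 12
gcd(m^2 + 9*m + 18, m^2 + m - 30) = m + 6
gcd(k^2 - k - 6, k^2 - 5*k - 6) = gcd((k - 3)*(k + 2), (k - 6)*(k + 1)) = 1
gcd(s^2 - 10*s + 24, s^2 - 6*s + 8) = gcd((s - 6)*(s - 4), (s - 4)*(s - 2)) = s - 4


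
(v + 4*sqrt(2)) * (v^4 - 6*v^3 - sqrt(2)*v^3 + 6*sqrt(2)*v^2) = v^5 - 6*v^4 + 3*sqrt(2)*v^4 - 18*sqrt(2)*v^3 - 8*v^3 + 48*v^2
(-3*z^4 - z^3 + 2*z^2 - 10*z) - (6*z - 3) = -3*z^4 - z^3 + 2*z^2 - 16*z + 3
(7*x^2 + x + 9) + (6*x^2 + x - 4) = 13*x^2 + 2*x + 5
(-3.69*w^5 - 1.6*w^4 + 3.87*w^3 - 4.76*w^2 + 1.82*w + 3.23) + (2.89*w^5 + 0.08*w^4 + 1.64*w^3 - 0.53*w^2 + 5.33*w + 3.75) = -0.8*w^5 - 1.52*w^4 + 5.51*w^3 - 5.29*w^2 + 7.15*w + 6.98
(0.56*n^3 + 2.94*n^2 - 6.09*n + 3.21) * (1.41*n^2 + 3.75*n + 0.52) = 0.7896*n^5 + 6.2454*n^4 + 2.7293*n^3 - 16.7826*n^2 + 8.8707*n + 1.6692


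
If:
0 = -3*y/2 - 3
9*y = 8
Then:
No Solution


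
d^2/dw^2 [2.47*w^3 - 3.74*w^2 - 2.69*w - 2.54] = 14.82*w - 7.48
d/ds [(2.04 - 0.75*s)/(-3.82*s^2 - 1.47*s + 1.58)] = (-2.865*s^2 + 15.5856*s + 1.8138)/(14.5924*s^4 + 11.2308*s^3 - 9.9103*s^2 - 4.6452*s + 2.4964)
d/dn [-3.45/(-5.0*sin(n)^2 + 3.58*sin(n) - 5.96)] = (12.351 - 34.5*sin(n))*cos(n)/(5.0*sin(n)^2 - 3.58*sin(n) + 5.96)^2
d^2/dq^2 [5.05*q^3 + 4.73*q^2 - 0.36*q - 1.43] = 30.3*q + 9.46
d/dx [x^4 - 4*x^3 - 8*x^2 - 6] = 4*x*(x^2 - 3*x - 4)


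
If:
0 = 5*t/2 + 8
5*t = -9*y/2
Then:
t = -16/5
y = 32/9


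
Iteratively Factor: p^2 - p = (p)*(p - 1)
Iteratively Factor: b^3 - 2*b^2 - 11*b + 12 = (b + 3)*(b^2 - 5*b + 4) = (b - 1)*(b + 3)*(b - 4)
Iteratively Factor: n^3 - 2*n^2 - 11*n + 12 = (n - 1)*(n^2 - n - 12) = (n - 1)*(n + 3)*(n - 4)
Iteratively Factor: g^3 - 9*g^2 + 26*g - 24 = (g - 3)*(g^2 - 6*g + 8) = (g - 4)*(g - 3)*(g - 2)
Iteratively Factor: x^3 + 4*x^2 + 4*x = (x + 2)*(x^2 + 2*x) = (x + 2)^2*(x)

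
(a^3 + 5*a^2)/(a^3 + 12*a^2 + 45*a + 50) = a^2/(a^2 + 7*a + 10)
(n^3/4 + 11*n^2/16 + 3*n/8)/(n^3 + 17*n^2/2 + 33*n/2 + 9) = n*(4*n^2 + 11*n + 6)/(8*(2*n^3 + 17*n^2 + 33*n + 18))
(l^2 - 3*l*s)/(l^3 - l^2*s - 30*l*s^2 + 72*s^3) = l/(l^2 + 2*l*s - 24*s^2)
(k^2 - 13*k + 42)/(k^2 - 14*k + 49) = (k - 6)/(k - 7)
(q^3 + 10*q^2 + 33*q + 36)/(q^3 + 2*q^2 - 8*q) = (q^2 + 6*q + 9)/(q*(q - 2))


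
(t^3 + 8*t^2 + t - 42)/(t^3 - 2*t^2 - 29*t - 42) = (t^2 + 5*t - 14)/(t^2 - 5*t - 14)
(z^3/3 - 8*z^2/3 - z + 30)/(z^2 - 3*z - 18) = z/3 - 5/3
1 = 1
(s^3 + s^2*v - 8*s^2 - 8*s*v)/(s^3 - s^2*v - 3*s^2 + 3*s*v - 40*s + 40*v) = s*(s + v)/(s^2 - s*v + 5*s - 5*v)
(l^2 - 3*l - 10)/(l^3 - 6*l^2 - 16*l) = (l - 5)/(l*(l - 8))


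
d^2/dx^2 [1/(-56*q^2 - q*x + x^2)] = 2*(-56*q^2 - q*x + x^2 - (q - 2*x)^2)/(56*q^2 + q*x - x^2)^3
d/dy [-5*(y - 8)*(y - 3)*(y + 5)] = -15*y^2 + 60*y + 155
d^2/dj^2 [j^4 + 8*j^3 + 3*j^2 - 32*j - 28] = 12*j^2 + 48*j + 6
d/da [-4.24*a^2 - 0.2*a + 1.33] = -8.48*a - 0.2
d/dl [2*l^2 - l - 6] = 4*l - 1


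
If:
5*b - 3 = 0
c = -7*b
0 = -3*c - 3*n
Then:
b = 3/5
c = -21/5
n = 21/5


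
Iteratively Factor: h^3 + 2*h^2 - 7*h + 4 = (h - 1)*(h^2 + 3*h - 4) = (h - 1)*(h + 4)*(h - 1)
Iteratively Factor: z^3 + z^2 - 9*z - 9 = (z + 1)*(z^2 - 9) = (z - 3)*(z + 1)*(z + 3)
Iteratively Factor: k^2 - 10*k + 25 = (k - 5)*(k - 5)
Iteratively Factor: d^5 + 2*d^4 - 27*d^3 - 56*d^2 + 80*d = (d + 4)*(d^4 - 2*d^3 - 19*d^2 + 20*d) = (d + 4)^2*(d^3 - 6*d^2 + 5*d) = (d - 1)*(d + 4)^2*(d^2 - 5*d) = (d - 5)*(d - 1)*(d + 4)^2*(d)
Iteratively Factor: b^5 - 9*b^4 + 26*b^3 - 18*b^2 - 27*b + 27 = (b + 1)*(b^4 - 10*b^3 + 36*b^2 - 54*b + 27) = (b - 3)*(b + 1)*(b^3 - 7*b^2 + 15*b - 9) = (b - 3)^2*(b + 1)*(b^2 - 4*b + 3) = (b - 3)^2*(b - 1)*(b + 1)*(b - 3)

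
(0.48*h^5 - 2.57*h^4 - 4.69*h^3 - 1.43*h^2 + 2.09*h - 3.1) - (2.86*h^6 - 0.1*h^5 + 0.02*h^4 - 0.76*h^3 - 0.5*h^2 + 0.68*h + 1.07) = -2.86*h^6 + 0.58*h^5 - 2.59*h^4 - 3.93*h^3 - 0.93*h^2 + 1.41*h - 4.17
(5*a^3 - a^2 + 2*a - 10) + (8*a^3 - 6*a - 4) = 13*a^3 - a^2 - 4*a - 14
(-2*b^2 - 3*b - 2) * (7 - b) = 2*b^3 - 11*b^2 - 19*b - 14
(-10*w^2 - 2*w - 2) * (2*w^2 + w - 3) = -20*w^4 - 14*w^3 + 24*w^2 + 4*w + 6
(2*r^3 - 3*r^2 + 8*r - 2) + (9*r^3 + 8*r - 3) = 11*r^3 - 3*r^2 + 16*r - 5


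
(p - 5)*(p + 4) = p^2 - p - 20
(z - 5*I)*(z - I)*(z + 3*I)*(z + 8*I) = z^4 + 5*I*z^3 + 37*z^2 + 89*I*z + 120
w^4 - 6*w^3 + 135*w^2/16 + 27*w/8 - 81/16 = (w - 3)^2*(w - 3/4)*(w + 3/4)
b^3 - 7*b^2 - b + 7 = (b - 7)*(b - 1)*(b + 1)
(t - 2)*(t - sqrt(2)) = t^2 - 2*t - sqrt(2)*t + 2*sqrt(2)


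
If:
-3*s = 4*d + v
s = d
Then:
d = -v/7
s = -v/7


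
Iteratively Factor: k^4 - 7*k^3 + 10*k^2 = (k - 2)*(k^3 - 5*k^2) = k*(k - 2)*(k^2 - 5*k) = k*(k - 5)*(k - 2)*(k)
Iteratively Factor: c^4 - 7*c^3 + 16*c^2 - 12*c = (c)*(c^3 - 7*c^2 + 16*c - 12) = c*(c - 2)*(c^2 - 5*c + 6) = c*(c - 2)^2*(c - 3)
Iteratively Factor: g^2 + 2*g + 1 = (g + 1)*(g + 1)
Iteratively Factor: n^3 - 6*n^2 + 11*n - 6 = (n - 2)*(n^2 - 4*n + 3) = (n - 2)*(n - 1)*(n - 3)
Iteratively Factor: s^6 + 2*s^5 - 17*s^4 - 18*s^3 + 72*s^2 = (s + 4)*(s^5 - 2*s^4 - 9*s^3 + 18*s^2) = (s + 3)*(s + 4)*(s^4 - 5*s^3 + 6*s^2) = s*(s + 3)*(s + 4)*(s^3 - 5*s^2 + 6*s) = s^2*(s + 3)*(s + 4)*(s^2 - 5*s + 6) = s^2*(s - 2)*(s + 3)*(s + 4)*(s - 3)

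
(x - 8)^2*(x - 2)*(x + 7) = x^4 - 11*x^3 - 30*x^2 + 544*x - 896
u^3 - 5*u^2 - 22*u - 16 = (u - 8)*(u + 1)*(u + 2)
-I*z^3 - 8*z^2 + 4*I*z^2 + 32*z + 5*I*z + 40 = (z - 5)*(z - 8*I)*(-I*z - I)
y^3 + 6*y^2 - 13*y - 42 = (y - 3)*(y + 2)*(y + 7)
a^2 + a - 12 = (a - 3)*(a + 4)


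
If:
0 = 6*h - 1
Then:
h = 1/6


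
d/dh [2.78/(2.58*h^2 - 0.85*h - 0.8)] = (2.363 - 14.3448*h)/(-2.58*h^2 + 0.85*h + 0.8)^2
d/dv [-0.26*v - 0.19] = -0.260000000000000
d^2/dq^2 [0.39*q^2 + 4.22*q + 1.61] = 0.780000000000000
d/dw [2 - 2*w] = -2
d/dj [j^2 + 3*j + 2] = 2*j + 3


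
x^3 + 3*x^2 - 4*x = x*(x - 1)*(x + 4)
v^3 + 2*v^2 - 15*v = v*(v - 3)*(v + 5)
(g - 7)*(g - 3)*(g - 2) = g^3 - 12*g^2 + 41*g - 42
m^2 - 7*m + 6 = (m - 6)*(m - 1)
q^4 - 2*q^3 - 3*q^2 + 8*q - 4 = (q - 2)*(q - 1)^2*(q + 2)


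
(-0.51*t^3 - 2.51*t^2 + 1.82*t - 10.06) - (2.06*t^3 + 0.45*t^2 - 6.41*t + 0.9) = -2.57*t^3 - 2.96*t^2 + 8.23*t - 10.96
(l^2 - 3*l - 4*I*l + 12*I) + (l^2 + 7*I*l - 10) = 2*l^2 - 3*l + 3*I*l - 10 + 12*I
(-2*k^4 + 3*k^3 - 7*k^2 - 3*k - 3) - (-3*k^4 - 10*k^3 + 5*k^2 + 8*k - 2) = k^4 + 13*k^3 - 12*k^2 - 11*k - 1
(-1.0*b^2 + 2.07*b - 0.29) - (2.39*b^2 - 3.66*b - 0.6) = -3.39*b^2 + 5.73*b + 0.31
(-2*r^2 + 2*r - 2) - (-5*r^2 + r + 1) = 3*r^2 + r - 3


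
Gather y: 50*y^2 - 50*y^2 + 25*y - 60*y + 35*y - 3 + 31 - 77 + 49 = 0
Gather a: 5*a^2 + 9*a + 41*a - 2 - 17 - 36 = 5*a^2 + 50*a - 55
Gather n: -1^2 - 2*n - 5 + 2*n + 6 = 0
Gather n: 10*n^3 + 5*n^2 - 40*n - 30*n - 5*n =10*n^3 + 5*n^2 - 75*n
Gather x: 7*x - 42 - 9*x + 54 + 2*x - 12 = 0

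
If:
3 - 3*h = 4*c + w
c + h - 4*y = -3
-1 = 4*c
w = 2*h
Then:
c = -1/4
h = 4/5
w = 8/5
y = 71/80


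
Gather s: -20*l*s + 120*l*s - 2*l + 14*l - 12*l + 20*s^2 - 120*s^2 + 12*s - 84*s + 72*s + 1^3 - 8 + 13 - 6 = 100*l*s - 100*s^2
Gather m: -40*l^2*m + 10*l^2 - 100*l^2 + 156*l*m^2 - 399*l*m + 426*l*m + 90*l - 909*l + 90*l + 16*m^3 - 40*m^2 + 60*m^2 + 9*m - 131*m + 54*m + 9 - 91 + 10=-90*l^2 - 729*l + 16*m^3 + m^2*(156*l + 20) + m*(-40*l^2 + 27*l - 68) - 72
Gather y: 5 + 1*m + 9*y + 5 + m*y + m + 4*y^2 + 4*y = 2*m + 4*y^2 + y*(m + 13) + 10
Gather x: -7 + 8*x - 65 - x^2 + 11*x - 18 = -x^2 + 19*x - 90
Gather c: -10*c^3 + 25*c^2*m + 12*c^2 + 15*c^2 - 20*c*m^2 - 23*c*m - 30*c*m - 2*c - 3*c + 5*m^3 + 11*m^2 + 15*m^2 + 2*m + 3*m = -10*c^3 + c^2*(25*m + 27) + c*(-20*m^2 - 53*m - 5) + 5*m^3 + 26*m^2 + 5*m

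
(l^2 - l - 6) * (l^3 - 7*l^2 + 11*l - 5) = l^5 - 8*l^4 + 12*l^3 + 26*l^2 - 61*l + 30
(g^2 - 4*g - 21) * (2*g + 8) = 2*g^3 - 74*g - 168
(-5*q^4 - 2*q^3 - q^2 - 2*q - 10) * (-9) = 45*q^4 + 18*q^3 + 9*q^2 + 18*q + 90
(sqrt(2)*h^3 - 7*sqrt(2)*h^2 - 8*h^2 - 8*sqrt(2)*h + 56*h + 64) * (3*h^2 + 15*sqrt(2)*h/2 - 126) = 3*sqrt(2)*h^5 - 21*sqrt(2)*h^4 - 9*h^4 - 210*sqrt(2)*h^3 + 63*h^3 + 1080*h^2 + 1302*sqrt(2)*h^2 - 7056*h + 1488*sqrt(2)*h - 8064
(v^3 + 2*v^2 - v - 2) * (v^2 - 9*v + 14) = v^5 - 7*v^4 - 5*v^3 + 35*v^2 + 4*v - 28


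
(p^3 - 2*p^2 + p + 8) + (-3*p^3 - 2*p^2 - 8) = -2*p^3 - 4*p^2 + p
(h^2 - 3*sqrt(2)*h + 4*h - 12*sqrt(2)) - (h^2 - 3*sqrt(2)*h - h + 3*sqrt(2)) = 5*h - 15*sqrt(2)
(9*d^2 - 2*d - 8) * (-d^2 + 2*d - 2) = -9*d^4 + 20*d^3 - 14*d^2 - 12*d + 16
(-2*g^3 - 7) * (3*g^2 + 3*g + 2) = -6*g^5 - 6*g^4 - 4*g^3 - 21*g^2 - 21*g - 14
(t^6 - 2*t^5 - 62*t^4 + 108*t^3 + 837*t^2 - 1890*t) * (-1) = -t^6 + 2*t^5 + 62*t^4 - 108*t^3 - 837*t^2 + 1890*t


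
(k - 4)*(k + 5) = k^2 + k - 20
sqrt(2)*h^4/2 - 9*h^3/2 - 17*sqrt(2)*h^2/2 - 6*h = h*(h - 6*sqrt(2))*(h + sqrt(2))*(sqrt(2)*h/2 + 1/2)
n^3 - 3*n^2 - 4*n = n*(n - 4)*(n + 1)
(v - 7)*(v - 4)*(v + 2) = v^3 - 9*v^2 + 6*v + 56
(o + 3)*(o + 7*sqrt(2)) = o^2 + 3*o + 7*sqrt(2)*o + 21*sqrt(2)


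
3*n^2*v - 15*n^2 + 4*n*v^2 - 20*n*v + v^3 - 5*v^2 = (n + v)*(3*n + v)*(v - 5)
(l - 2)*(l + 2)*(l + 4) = l^3 + 4*l^2 - 4*l - 16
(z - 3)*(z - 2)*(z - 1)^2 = z^4 - 7*z^3 + 17*z^2 - 17*z + 6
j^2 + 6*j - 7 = (j - 1)*(j + 7)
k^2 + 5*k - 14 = (k - 2)*(k + 7)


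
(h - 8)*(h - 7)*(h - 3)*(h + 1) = h^4 - 17*h^3 + 83*h^2 - 67*h - 168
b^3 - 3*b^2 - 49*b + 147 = (b - 7)*(b - 3)*(b + 7)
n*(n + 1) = n^2 + n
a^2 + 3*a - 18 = (a - 3)*(a + 6)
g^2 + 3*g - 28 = (g - 4)*(g + 7)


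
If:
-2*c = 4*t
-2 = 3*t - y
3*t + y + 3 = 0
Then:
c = 5/3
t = -5/6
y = -1/2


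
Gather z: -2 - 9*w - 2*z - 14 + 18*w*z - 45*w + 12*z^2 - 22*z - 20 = -54*w + 12*z^2 + z*(18*w - 24) - 36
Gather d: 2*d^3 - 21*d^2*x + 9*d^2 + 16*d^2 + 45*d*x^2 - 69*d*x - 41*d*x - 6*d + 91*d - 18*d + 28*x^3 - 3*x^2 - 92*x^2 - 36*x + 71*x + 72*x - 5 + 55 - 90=2*d^3 + d^2*(25 - 21*x) + d*(45*x^2 - 110*x + 67) + 28*x^3 - 95*x^2 + 107*x - 40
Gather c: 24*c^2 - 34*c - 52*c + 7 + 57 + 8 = 24*c^2 - 86*c + 72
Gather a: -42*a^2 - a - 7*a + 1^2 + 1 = -42*a^2 - 8*a + 2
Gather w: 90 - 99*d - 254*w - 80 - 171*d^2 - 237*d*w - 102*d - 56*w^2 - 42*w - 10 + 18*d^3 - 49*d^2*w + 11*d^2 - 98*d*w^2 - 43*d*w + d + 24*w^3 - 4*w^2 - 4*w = 18*d^3 - 160*d^2 - 200*d + 24*w^3 + w^2*(-98*d - 60) + w*(-49*d^2 - 280*d - 300)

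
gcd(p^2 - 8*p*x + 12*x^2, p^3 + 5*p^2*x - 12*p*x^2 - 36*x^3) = 1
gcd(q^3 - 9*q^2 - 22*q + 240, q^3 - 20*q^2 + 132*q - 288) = q^2 - 14*q + 48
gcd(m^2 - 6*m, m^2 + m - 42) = m - 6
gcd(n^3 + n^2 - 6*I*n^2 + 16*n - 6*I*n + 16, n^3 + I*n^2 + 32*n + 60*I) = n + 2*I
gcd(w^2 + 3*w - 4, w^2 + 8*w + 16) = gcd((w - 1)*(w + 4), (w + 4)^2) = w + 4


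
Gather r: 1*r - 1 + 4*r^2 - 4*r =4*r^2 - 3*r - 1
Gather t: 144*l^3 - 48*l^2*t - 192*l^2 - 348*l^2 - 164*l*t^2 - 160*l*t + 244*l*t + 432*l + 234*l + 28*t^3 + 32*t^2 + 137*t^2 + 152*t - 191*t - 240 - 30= 144*l^3 - 540*l^2 + 666*l + 28*t^3 + t^2*(169 - 164*l) + t*(-48*l^2 + 84*l - 39) - 270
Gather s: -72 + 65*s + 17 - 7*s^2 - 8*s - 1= -7*s^2 + 57*s - 56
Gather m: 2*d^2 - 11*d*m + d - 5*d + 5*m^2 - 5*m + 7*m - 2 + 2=2*d^2 - 4*d + 5*m^2 + m*(2 - 11*d)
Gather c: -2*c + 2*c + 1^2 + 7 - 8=0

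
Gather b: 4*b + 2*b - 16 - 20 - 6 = 6*b - 42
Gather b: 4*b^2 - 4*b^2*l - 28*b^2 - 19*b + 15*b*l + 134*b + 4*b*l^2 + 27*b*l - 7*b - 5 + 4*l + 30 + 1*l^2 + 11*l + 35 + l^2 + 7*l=b^2*(-4*l - 24) + b*(4*l^2 + 42*l + 108) + 2*l^2 + 22*l + 60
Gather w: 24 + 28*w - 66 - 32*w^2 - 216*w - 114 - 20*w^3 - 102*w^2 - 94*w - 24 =-20*w^3 - 134*w^2 - 282*w - 180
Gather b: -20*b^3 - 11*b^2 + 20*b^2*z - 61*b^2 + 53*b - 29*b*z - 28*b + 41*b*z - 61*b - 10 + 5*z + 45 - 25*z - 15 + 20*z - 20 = -20*b^3 + b^2*(20*z - 72) + b*(12*z - 36)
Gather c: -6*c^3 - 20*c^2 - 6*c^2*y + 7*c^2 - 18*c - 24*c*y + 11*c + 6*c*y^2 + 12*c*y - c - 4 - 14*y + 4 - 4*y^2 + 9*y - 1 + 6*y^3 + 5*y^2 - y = -6*c^3 + c^2*(-6*y - 13) + c*(6*y^2 - 12*y - 8) + 6*y^3 + y^2 - 6*y - 1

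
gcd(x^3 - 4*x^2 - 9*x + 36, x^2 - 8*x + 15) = x - 3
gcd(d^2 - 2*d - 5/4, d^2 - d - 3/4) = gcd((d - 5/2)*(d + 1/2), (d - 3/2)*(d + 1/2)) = d + 1/2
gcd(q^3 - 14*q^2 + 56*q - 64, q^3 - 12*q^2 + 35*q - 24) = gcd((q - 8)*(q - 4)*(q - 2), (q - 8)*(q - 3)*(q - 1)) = q - 8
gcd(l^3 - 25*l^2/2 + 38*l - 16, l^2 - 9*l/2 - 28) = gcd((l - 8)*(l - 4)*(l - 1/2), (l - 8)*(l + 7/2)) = l - 8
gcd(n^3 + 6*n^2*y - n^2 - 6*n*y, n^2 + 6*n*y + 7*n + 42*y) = n + 6*y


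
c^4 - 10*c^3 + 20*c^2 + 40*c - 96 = (c - 6)*(c - 4)*(c - 2)*(c + 2)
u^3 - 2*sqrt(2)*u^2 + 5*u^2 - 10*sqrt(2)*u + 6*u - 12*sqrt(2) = (u + 2)*(u + 3)*(u - 2*sqrt(2))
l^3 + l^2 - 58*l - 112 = (l - 8)*(l + 2)*(l + 7)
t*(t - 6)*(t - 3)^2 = t^4 - 12*t^3 + 45*t^2 - 54*t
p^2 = p^2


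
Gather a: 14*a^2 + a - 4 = 14*a^2 + a - 4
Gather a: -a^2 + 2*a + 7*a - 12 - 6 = -a^2 + 9*a - 18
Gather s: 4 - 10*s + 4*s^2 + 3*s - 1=4*s^2 - 7*s + 3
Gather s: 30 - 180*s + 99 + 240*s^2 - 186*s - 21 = 240*s^2 - 366*s + 108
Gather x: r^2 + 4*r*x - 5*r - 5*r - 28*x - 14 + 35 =r^2 - 10*r + x*(4*r - 28) + 21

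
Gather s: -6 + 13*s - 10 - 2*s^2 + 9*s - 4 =-2*s^2 + 22*s - 20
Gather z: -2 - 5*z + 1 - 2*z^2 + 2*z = -2*z^2 - 3*z - 1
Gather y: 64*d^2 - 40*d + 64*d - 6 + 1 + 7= 64*d^2 + 24*d + 2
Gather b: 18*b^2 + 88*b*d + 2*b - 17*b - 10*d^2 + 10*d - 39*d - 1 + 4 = 18*b^2 + b*(88*d - 15) - 10*d^2 - 29*d + 3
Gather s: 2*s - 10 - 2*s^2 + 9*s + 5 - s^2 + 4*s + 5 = -3*s^2 + 15*s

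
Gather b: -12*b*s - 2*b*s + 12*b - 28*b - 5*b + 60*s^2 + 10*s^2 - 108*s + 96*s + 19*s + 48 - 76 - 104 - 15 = b*(-14*s - 21) + 70*s^2 + 7*s - 147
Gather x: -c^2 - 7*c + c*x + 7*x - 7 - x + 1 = -c^2 - 7*c + x*(c + 6) - 6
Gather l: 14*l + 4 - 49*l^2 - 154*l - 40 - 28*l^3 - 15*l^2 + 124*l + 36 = -28*l^3 - 64*l^2 - 16*l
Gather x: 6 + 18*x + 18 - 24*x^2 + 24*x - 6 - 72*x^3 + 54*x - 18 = -72*x^3 - 24*x^2 + 96*x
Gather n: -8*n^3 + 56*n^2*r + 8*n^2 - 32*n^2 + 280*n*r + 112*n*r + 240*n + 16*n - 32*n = -8*n^3 + n^2*(56*r - 24) + n*(392*r + 224)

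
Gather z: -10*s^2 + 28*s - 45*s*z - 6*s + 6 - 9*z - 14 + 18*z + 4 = -10*s^2 + 22*s + z*(9 - 45*s) - 4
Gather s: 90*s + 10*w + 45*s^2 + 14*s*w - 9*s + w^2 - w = 45*s^2 + s*(14*w + 81) + w^2 + 9*w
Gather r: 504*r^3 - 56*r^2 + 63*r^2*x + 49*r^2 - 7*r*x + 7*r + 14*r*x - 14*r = 504*r^3 + r^2*(63*x - 7) + r*(7*x - 7)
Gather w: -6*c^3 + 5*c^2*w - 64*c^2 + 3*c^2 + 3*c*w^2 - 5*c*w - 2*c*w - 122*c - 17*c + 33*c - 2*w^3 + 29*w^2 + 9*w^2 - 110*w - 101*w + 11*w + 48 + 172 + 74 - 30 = -6*c^3 - 61*c^2 - 106*c - 2*w^3 + w^2*(3*c + 38) + w*(5*c^2 - 7*c - 200) + 264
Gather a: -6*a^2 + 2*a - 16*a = -6*a^2 - 14*a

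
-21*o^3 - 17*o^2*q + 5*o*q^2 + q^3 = (-3*o + q)*(o + q)*(7*o + q)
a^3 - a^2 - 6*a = a*(a - 3)*(a + 2)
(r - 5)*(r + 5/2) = r^2 - 5*r/2 - 25/2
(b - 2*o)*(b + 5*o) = b^2 + 3*b*o - 10*o^2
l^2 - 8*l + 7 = (l - 7)*(l - 1)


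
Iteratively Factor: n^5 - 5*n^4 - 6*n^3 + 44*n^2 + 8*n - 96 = (n - 2)*(n^4 - 3*n^3 - 12*n^2 + 20*n + 48) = (n - 3)*(n - 2)*(n^3 - 12*n - 16) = (n - 3)*(n - 2)*(n + 2)*(n^2 - 2*n - 8) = (n - 3)*(n - 2)*(n + 2)^2*(n - 4)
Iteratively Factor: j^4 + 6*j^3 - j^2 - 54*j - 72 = (j + 4)*(j^3 + 2*j^2 - 9*j - 18) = (j + 3)*(j + 4)*(j^2 - j - 6) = (j - 3)*(j + 3)*(j + 4)*(j + 2)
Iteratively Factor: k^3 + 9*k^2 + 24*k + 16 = (k + 4)*(k^2 + 5*k + 4) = (k + 1)*(k + 4)*(k + 4)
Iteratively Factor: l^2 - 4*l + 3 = (l - 1)*(l - 3)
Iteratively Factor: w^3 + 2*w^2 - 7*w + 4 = (w - 1)*(w^2 + 3*w - 4) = (w - 1)*(w + 4)*(w - 1)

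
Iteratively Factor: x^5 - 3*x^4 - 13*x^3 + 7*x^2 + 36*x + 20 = (x + 2)*(x^4 - 5*x^3 - 3*x^2 + 13*x + 10) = (x - 5)*(x + 2)*(x^3 - 3*x - 2) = (x - 5)*(x + 1)*(x + 2)*(x^2 - x - 2) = (x - 5)*(x - 2)*(x + 1)*(x + 2)*(x + 1)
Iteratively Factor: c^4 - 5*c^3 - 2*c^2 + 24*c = (c - 4)*(c^3 - c^2 - 6*c) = c*(c - 4)*(c^2 - c - 6) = c*(c - 4)*(c + 2)*(c - 3)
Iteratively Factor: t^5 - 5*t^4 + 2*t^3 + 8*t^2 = (t)*(t^4 - 5*t^3 + 2*t^2 + 8*t) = t*(t - 2)*(t^3 - 3*t^2 - 4*t) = t*(t - 2)*(t + 1)*(t^2 - 4*t) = t^2*(t - 2)*(t + 1)*(t - 4)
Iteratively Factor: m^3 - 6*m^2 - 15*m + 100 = (m + 4)*(m^2 - 10*m + 25) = (m - 5)*(m + 4)*(m - 5)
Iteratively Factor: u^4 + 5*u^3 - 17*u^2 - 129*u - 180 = (u - 5)*(u^3 + 10*u^2 + 33*u + 36) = (u - 5)*(u + 4)*(u^2 + 6*u + 9) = (u - 5)*(u + 3)*(u + 4)*(u + 3)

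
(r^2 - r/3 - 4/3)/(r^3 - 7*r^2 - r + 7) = (r - 4/3)/(r^2 - 8*r + 7)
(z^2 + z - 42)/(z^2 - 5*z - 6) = (z + 7)/(z + 1)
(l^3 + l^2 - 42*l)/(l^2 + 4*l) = (l^2 + l - 42)/(l + 4)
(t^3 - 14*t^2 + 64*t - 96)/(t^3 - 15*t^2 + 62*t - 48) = (t^2 - 8*t + 16)/(t^2 - 9*t + 8)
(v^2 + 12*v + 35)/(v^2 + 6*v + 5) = (v + 7)/(v + 1)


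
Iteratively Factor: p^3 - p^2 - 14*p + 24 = (p - 3)*(p^2 + 2*p - 8) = (p - 3)*(p - 2)*(p + 4)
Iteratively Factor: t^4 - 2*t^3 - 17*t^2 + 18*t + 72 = (t + 2)*(t^3 - 4*t^2 - 9*t + 36) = (t - 4)*(t + 2)*(t^2 - 9) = (t - 4)*(t + 2)*(t + 3)*(t - 3)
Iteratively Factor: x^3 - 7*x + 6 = (x - 2)*(x^2 + 2*x - 3) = (x - 2)*(x - 1)*(x + 3)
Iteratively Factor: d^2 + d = (d)*(d + 1)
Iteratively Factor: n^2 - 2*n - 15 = (n - 5)*(n + 3)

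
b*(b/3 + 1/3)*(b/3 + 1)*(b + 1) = b^4/9 + 5*b^3/9 + 7*b^2/9 + b/3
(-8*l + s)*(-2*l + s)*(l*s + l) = 16*l^3*s + 16*l^3 - 10*l^2*s^2 - 10*l^2*s + l*s^3 + l*s^2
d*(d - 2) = d^2 - 2*d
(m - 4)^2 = m^2 - 8*m + 16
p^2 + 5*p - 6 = (p - 1)*(p + 6)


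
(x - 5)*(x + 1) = x^2 - 4*x - 5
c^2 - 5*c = c*(c - 5)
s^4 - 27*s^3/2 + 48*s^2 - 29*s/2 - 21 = (s - 7)*(s - 6)*(s - 1)*(s + 1/2)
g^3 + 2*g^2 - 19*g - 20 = (g - 4)*(g + 1)*(g + 5)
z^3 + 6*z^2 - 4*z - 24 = (z - 2)*(z + 2)*(z + 6)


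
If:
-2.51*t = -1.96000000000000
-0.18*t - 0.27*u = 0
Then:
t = 0.78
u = -0.52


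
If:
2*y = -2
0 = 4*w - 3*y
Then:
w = -3/4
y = -1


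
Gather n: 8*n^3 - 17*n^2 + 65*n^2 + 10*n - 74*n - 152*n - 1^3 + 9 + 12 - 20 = 8*n^3 + 48*n^2 - 216*n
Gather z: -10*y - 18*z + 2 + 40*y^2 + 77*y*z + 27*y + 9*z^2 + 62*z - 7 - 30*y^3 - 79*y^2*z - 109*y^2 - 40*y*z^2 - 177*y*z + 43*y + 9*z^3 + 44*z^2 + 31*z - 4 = -30*y^3 - 69*y^2 + 60*y + 9*z^3 + z^2*(53 - 40*y) + z*(-79*y^2 - 100*y + 75) - 9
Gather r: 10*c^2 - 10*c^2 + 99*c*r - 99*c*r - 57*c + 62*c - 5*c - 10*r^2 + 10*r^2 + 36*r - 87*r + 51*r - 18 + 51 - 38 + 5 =0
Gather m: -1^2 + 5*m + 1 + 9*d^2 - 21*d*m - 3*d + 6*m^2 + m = 9*d^2 - 3*d + 6*m^2 + m*(6 - 21*d)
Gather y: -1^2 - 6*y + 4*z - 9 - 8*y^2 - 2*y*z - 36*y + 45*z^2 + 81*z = -8*y^2 + y*(-2*z - 42) + 45*z^2 + 85*z - 10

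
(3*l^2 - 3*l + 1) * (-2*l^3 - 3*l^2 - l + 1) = -6*l^5 - 3*l^4 + 4*l^3 + 3*l^2 - 4*l + 1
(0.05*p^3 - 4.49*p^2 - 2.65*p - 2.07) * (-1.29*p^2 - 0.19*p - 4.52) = -0.0645*p^5 + 5.7826*p^4 + 4.0456*p^3 + 23.4686*p^2 + 12.3713*p + 9.3564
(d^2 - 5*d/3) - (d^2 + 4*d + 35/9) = -17*d/3 - 35/9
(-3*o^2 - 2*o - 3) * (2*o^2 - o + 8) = -6*o^4 - o^3 - 28*o^2 - 13*o - 24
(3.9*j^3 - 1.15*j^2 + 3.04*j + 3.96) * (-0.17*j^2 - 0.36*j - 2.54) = -0.663*j^5 - 1.2085*j^4 - 10.0088*j^3 + 1.1534*j^2 - 9.1472*j - 10.0584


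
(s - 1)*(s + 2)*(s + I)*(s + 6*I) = s^4 + s^3 + 7*I*s^3 - 8*s^2 + 7*I*s^2 - 6*s - 14*I*s + 12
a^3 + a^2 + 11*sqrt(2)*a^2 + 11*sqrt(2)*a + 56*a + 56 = (a + 1)*(a + 4*sqrt(2))*(a + 7*sqrt(2))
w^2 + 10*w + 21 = (w + 3)*(w + 7)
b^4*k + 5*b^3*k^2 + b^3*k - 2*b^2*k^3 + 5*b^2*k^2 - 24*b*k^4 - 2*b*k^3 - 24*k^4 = (b - 2*k)*(b + 3*k)*(b + 4*k)*(b*k + k)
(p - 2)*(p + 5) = p^2 + 3*p - 10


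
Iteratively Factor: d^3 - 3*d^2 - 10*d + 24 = (d - 4)*(d^2 + d - 6) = (d - 4)*(d + 3)*(d - 2)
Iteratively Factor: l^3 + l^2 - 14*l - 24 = (l - 4)*(l^2 + 5*l + 6) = (l - 4)*(l + 2)*(l + 3)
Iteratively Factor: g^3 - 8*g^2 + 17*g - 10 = (g - 1)*(g^2 - 7*g + 10) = (g - 2)*(g - 1)*(g - 5)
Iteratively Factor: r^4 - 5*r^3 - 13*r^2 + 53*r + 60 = (r + 3)*(r^3 - 8*r^2 + 11*r + 20) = (r + 1)*(r + 3)*(r^2 - 9*r + 20) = (r - 4)*(r + 1)*(r + 3)*(r - 5)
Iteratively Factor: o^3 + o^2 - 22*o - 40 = (o + 2)*(o^2 - o - 20) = (o - 5)*(o + 2)*(o + 4)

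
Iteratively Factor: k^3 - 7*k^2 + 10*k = (k - 5)*(k^2 - 2*k) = k*(k - 5)*(k - 2)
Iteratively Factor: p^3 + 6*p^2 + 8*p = (p + 4)*(p^2 + 2*p) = p*(p + 4)*(p + 2)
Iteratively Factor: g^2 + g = (g + 1)*(g)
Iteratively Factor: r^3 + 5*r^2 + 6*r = (r + 3)*(r^2 + 2*r) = (r + 2)*(r + 3)*(r)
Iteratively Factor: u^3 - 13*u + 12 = (u - 3)*(u^2 + 3*u - 4) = (u - 3)*(u + 4)*(u - 1)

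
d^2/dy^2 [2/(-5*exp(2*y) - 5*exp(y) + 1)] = 10*(-10*(2*exp(y) + 1)^2*exp(y) + (4*exp(y) + 1)*(5*exp(2*y) + 5*exp(y) - 1))*exp(y)/(5*exp(2*y) + 5*exp(y) - 1)^3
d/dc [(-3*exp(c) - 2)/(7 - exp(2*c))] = (-2*(3*exp(c) + 2)*exp(c) + 3*exp(2*c) - 21)*exp(c)/(exp(2*c) - 7)^2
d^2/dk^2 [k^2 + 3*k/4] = 2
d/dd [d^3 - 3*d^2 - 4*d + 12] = 3*d^2 - 6*d - 4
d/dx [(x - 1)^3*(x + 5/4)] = (x - 1)^2*(16*x + 11)/4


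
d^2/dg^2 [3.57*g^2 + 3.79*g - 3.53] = 7.14000000000000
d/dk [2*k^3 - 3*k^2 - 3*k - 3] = 6*k^2 - 6*k - 3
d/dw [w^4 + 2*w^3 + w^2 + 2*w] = 4*w^3 + 6*w^2 + 2*w + 2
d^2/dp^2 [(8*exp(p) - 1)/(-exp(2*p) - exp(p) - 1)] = (-8*exp(4*p) + 12*exp(3*p) + 51*exp(2*p) + 5*exp(p) - 9)*exp(p)/(exp(6*p) + 3*exp(5*p) + 6*exp(4*p) + 7*exp(3*p) + 6*exp(2*p) + 3*exp(p) + 1)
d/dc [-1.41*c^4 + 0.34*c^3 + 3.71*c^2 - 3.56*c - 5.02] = -5.64*c^3 + 1.02*c^2 + 7.42*c - 3.56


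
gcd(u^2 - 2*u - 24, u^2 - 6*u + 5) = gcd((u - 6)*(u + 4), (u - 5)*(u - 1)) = 1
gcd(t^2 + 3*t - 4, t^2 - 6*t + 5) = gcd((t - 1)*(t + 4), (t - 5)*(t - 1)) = t - 1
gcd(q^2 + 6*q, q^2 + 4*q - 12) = q + 6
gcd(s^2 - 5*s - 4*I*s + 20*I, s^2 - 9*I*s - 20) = s - 4*I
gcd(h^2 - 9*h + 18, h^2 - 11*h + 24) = h - 3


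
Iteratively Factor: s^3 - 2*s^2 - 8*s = (s + 2)*(s^2 - 4*s) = (s - 4)*(s + 2)*(s)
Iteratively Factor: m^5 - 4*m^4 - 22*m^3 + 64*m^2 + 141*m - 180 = (m - 5)*(m^4 + m^3 - 17*m^2 - 21*m + 36) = (m - 5)*(m - 4)*(m^3 + 5*m^2 + 3*m - 9) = (m - 5)*(m - 4)*(m - 1)*(m^2 + 6*m + 9) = (m - 5)*(m - 4)*(m - 1)*(m + 3)*(m + 3)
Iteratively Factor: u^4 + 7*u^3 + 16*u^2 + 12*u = (u + 2)*(u^3 + 5*u^2 + 6*u) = (u + 2)*(u + 3)*(u^2 + 2*u) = (u + 2)^2*(u + 3)*(u)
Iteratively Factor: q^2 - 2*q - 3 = (q + 1)*(q - 3)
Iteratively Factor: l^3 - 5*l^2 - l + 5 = (l - 1)*(l^2 - 4*l - 5) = (l - 1)*(l + 1)*(l - 5)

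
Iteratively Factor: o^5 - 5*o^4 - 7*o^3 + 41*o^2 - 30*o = (o - 2)*(o^4 - 3*o^3 - 13*o^2 + 15*o) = (o - 5)*(o - 2)*(o^3 + 2*o^2 - 3*o) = (o - 5)*(o - 2)*(o - 1)*(o^2 + 3*o) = o*(o - 5)*(o - 2)*(o - 1)*(o + 3)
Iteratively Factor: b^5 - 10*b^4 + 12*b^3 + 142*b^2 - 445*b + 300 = (b - 1)*(b^4 - 9*b^3 + 3*b^2 + 145*b - 300) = (b - 5)*(b - 1)*(b^3 - 4*b^2 - 17*b + 60) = (b - 5)*(b - 1)*(b + 4)*(b^2 - 8*b + 15) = (b - 5)^2*(b - 1)*(b + 4)*(b - 3)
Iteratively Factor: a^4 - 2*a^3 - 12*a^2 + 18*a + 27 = (a + 3)*(a^3 - 5*a^2 + 3*a + 9) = (a + 1)*(a + 3)*(a^2 - 6*a + 9) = (a - 3)*(a + 1)*(a + 3)*(a - 3)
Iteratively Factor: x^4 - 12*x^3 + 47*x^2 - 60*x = (x - 4)*(x^3 - 8*x^2 + 15*x) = x*(x - 4)*(x^2 - 8*x + 15) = x*(x - 5)*(x - 4)*(x - 3)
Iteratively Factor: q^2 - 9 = (q - 3)*(q + 3)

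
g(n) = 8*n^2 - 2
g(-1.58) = 17.97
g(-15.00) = 1798.00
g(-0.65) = 1.38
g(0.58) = 0.69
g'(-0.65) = -10.40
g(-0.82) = 3.38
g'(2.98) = 47.68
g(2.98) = 69.04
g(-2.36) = 42.56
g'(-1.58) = -25.28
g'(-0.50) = -8.00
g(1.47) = 15.29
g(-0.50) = 0.00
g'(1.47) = 23.52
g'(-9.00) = -144.00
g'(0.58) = 9.28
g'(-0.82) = -13.12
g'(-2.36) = -37.76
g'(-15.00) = -240.00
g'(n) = 16*n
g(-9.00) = 646.00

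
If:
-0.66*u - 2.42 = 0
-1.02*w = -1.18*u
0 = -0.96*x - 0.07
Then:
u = -3.67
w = -4.24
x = -0.07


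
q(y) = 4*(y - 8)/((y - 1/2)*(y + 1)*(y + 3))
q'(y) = -4*(y - 8)/((y - 1/2)*(y + 1)*(y + 3)^2) - 4*(y - 8)/((y - 1/2)*(y + 1)^2*(y + 3)) - 4*(y - 8)/((y - 1/2)^2*(y + 1)*(y + 3)) + 4/((y - 1/2)*(y + 1)*(y + 3)) = 8*(-4*y^3 + 41*y^2 + 112*y + 13)/(4*y^6 + 28*y^5 + 57*y^4 + 16*y^3 - 38*y^2 - 12*y + 9)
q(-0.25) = 21.33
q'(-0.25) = -10.34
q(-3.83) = 4.65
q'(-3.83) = 7.93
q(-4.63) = 1.66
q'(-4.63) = 1.67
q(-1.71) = -19.19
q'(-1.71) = -18.86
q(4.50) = -0.08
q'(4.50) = 0.07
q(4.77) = -0.07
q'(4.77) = 0.06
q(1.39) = -2.83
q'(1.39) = 5.44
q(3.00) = -0.33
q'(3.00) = 0.34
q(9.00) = 0.00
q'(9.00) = 0.00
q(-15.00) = 0.04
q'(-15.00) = 0.01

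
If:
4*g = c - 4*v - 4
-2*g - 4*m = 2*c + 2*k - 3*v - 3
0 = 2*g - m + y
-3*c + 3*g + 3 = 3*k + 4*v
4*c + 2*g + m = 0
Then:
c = 56/229 - 5*y/229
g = -209*y/916 - 56/229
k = 329/229 - 461*y/916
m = 249*y/458 - 112/229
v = 51*y/229 - 159/229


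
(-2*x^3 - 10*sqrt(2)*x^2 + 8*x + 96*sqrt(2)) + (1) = -2*x^3 - 10*sqrt(2)*x^2 + 8*x + 1 + 96*sqrt(2)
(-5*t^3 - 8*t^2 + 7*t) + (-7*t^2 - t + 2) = -5*t^3 - 15*t^2 + 6*t + 2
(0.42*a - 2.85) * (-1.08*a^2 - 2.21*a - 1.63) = -0.4536*a^3 + 2.1498*a^2 + 5.6139*a + 4.6455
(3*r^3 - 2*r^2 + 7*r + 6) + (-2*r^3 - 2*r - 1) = r^3 - 2*r^2 + 5*r + 5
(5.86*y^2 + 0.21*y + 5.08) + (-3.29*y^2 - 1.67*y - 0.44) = 2.57*y^2 - 1.46*y + 4.64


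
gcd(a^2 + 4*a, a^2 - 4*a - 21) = 1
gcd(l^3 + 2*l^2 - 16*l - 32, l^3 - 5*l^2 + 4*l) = l - 4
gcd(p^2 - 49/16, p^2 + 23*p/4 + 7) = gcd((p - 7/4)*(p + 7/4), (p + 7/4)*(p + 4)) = p + 7/4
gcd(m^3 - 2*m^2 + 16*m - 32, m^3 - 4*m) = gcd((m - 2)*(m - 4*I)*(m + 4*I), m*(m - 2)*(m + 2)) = m - 2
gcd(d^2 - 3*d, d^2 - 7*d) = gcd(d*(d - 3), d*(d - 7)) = d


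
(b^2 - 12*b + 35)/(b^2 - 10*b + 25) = (b - 7)/(b - 5)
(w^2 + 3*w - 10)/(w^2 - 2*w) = (w + 5)/w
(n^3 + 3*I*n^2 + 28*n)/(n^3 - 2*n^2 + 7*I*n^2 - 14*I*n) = (n - 4*I)/(n - 2)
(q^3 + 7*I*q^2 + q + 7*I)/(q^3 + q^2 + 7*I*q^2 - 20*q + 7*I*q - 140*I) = (q^2 + 1)/(q^2 + q - 20)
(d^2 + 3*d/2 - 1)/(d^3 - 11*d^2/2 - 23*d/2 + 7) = 1/(d - 7)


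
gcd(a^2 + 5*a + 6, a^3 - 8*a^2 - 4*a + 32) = a + 2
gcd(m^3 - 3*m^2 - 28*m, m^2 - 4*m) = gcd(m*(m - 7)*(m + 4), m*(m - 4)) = m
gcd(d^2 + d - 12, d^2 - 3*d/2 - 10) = 1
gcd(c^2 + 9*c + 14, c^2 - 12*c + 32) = 1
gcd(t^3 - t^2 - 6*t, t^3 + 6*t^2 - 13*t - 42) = t^2 - t - 6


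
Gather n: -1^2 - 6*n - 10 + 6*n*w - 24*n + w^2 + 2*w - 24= n*(6*w - 30) + w^2 + 2*w - 35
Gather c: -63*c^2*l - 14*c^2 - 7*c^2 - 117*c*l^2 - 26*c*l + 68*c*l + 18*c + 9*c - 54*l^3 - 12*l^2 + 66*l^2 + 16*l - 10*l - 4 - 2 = c^2*(-63*l - 21) + c*(-117*l^2 + 42*l + 27) - 54*l^3 + 54*l^2 + 6*l - 6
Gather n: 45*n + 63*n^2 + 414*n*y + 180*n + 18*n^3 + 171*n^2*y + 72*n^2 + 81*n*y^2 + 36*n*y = 18*n^3 + n^2*(171*y + 135) + n*(81*y^2 + 450*y + 225)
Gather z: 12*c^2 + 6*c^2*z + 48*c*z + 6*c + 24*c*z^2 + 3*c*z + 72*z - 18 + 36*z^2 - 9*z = 12*c^2 + 6*c + z^2*(24*c + 36) + z*(6*c^2 + 51*c + 63) - 18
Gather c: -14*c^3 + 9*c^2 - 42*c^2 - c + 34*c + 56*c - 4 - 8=-14*c^3 - 33*c^2 + 89*c - 12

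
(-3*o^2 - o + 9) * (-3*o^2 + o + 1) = 9*o^4 - 31*o^2 + 8*o + 9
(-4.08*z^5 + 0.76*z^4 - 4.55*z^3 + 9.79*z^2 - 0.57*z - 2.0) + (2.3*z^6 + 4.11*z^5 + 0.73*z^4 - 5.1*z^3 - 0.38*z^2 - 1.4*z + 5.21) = 2.3*z^6 + 0.0300000000000002*z^5 + 1.49*z^4 - 9.65*z^3 + 9.41*z^2 - 1.97*z + 3.21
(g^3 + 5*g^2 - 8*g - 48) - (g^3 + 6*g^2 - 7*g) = -g^2 - g - 48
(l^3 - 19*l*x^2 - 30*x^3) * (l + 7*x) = l^4 + 7*l^3*x - 19*l^2*x^2 - 163*l*x^3 - 210*x^4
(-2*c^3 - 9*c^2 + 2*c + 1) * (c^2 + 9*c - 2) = -2*c^5 - 27*c^4 - 75*c^3 + 37*c^2 + 5*c - 2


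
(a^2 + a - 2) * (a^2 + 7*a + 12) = a^4 + 8*a^3 + 17*a^2 - 2*a - 24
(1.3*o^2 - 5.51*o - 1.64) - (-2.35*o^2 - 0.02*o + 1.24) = 3.65*o^2 - 5.49*o - 2.88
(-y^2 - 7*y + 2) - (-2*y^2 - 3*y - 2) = y^2 - 4*y + 4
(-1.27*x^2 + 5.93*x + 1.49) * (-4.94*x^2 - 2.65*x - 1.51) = 6.2738*x^4 - 25.9287*x^3 - 21.1574*x^2 - 12.9028*x - 2.2499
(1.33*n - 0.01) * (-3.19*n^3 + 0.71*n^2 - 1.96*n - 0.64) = -4.2427*n^4 + 0.9762*n^3 - 2.6139*n^2 - 0.8316*n + 0.0064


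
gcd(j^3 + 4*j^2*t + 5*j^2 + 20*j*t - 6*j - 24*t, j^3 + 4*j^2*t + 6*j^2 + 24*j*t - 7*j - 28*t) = j^2 + 4*j*t - j - 4*t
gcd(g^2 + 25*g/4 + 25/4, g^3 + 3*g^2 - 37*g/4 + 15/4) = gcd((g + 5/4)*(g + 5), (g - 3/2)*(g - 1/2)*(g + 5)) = g + 5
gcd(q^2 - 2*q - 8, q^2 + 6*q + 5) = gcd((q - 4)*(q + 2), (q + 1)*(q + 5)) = 1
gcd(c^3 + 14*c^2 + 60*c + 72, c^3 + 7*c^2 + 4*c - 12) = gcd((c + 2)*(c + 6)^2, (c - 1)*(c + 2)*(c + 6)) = c^2 + 8*c + 12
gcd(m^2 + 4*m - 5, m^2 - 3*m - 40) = m + 5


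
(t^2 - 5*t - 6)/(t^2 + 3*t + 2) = (t - 6)/(t + 2)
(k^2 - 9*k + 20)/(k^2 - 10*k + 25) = (k - 4)/(k - 5)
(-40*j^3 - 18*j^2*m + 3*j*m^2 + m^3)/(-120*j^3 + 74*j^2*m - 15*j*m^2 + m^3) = (10*j^2 + 7*j*m + m^2)/(30*j^2 - 11*j*m + m^2)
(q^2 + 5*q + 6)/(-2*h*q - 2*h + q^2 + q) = (q^2 + 5*q + 6)/(-2*h*q - 2*h + q^2 + q)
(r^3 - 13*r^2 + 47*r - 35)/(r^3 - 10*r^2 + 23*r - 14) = (r - 5)/(r - 2)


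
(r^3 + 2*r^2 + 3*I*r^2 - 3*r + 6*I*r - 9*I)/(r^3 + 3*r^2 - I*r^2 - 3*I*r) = (r^2 + r*(-1 + 3*I) - 3*I)/(r*(r - I))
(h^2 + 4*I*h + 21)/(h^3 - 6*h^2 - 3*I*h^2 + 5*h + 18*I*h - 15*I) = (h + 7*I)/(h^2 - 6*h + 5)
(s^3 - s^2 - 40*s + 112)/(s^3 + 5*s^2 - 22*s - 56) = (s - 4)/(s + 2)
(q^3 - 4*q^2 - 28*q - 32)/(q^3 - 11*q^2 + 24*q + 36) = (q^3 - 4*q^2 - 28*q - 32)/(q^3 - 11*q^2 + 24*q + 36)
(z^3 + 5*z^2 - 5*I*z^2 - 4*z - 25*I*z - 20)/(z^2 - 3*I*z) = (z^3 + 5*z^2*(1 - I) - z*(4 + 25*I) - 20)/(z*(z - 3*I))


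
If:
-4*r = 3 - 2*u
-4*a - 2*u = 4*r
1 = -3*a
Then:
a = -1/3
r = -5/24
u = 13/12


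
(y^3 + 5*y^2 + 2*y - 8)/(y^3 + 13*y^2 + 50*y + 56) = (y - 1)/(y + 7)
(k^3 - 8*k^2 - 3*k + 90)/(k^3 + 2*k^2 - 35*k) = (k^2 - 3*k - 18)/(k*(k + 7))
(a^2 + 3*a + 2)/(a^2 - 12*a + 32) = (a^2 + 3*a + 2)/(a^2 - 12*a + 32)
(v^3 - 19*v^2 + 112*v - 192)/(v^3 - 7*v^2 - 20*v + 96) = (v - 8)/(v + 4)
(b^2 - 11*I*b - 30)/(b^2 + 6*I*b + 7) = (b^2 - 11*I*b - 30)/(b^2 + 6*I*b + 7)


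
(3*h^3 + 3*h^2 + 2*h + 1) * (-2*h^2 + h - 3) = -6*h^5 - 3*h^4 - 10*h^3 - 9*h^2 - 5*h - 3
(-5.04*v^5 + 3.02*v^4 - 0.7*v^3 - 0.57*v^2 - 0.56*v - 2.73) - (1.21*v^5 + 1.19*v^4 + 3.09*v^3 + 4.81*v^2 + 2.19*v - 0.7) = -6.25*v^5 + 1.83*v^4 - 3.79*v^3 - 5.38*v^2 - 2.75*v - 2.03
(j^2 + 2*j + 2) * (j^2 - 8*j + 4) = j^4 - 6*j^3 - 10*j^2 - 8*j + 8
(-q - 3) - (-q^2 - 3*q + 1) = q^2 + 2*q - 4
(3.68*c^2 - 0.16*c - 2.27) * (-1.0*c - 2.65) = -3.68*c^3 - 9.592*c^2 + 2.694*c + 6.0155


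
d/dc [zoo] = 0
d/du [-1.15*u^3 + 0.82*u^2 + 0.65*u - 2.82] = -3.45*u^2 + 1.64*u + 0.65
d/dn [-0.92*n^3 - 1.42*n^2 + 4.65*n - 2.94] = -2.76*n^2 - 2.84*n + 4.65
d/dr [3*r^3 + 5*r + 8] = 9*r^2 + 5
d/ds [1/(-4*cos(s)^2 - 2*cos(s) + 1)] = -2*(4*cos(s) + 1)*sin(s)/(4*cos(s)^2 + 2*cos(s) - 1)^2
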